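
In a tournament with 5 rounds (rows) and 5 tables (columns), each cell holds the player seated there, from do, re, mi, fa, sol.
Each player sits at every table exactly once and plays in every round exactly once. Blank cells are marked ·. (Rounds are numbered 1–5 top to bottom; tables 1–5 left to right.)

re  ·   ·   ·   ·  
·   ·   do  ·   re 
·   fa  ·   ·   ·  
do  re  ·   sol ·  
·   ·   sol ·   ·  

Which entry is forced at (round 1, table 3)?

fa

Round 1, table 3 is narrowed to {mi, fa}.
If it were mi, propagating the remaining blanks reaches a contradiction.
So round 1, table 3 must be fa.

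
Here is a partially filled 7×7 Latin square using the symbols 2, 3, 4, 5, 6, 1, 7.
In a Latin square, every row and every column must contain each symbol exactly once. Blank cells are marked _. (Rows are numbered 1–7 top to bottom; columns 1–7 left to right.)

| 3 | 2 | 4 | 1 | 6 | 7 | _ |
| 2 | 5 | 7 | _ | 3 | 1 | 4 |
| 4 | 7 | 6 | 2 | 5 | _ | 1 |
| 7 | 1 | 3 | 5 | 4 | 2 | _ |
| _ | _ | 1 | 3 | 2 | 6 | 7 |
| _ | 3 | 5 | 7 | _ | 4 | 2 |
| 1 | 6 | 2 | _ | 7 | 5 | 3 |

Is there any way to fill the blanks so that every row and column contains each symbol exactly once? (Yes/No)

No row or column among the givens repeats a symbol, and propagating forced cells runs into no contradiction.
One valid completion exists (for instance, 3 2 4 1 6 7 5 / 2 5 7 6 3 1 4 / 4 7 6 2 5 3 1 / 7 1 3 5 4 2 6 / 5 4 1 3 2 6 7 / 6 3 5 7 1 4 2 / 1 6 2 4 7 5 3).

Yes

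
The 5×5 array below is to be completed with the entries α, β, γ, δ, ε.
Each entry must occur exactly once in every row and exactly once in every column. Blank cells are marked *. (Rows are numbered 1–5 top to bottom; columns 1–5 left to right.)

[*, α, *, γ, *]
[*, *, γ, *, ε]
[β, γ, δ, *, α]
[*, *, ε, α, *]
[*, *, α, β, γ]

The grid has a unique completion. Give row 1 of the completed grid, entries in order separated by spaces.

ε α β γ δ

Row 1, column 3: row 1 has {α, γ} and column 3 has {α, γ, δ, ε}, leaving only β.
Row 1, column 5: row 1 has {α, β, γ} and column 5 has {α, γ, ε}, leaving only δ.
Row 1, column 1: row 1 has {α, β, γ, δ} and column 1 has {β}, leaving only ε.
So row 1 reads: ε α β γ δ.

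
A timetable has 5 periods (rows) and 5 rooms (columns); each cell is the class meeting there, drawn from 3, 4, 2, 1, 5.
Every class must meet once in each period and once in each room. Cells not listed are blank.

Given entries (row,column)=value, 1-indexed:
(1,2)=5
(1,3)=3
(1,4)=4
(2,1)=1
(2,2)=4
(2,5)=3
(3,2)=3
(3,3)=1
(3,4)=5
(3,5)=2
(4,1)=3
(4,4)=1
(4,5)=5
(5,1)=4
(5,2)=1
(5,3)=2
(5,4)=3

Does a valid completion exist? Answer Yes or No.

Period 3, room 1: period 3 together with room 1 already contain {3, 4, 2, 1, 5} — every symbol — so nothing can go there. The grid has no valid completion.

No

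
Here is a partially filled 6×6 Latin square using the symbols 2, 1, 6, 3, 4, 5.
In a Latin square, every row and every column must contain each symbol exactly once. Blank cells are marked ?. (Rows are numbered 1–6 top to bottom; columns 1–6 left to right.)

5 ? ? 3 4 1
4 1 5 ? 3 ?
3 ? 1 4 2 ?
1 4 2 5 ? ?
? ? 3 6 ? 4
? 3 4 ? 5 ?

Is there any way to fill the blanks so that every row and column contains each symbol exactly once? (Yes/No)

Yes

No row or column among the givens repeats a symbol, and propagating forced cells runs into no contradiction.
One valid completion exists (for instance, 5 2 6 3 4 1 / 4 1 5 2 3 6 / 3 6 1 4 2 5 / 1 4 2 5 6 3 / 2 5 3 6 1 4 / 6 3 4 1 5 2).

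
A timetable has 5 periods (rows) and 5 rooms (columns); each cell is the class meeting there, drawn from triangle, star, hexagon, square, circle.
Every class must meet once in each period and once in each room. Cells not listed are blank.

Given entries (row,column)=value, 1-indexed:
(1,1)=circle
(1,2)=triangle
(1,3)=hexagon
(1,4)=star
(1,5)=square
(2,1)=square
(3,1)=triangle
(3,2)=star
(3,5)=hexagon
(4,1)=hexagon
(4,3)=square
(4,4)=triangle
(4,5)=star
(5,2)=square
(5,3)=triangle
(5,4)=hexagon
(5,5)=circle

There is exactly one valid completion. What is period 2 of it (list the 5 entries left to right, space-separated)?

square hexagon star circle triangle

Period 2, room 4: period 2 has {square} and room 4 has {triangle, star, hexagon}, leaving only circle.
Period 2, room 2: period 2 has {square, circle} and room 2 has {triangle, star, square}, leaving only hexagon.
Period 2, room 3: period 2 has {hexagon, square, circle} and room 3 has {triangle, hexagon, square}, leaving only star.
Period 2, room 5: period 2 has {star, hexagon, square, circle} and room 5 has {star, hexagon, square, circle}, leaving only triangle.
So period 2 reads: square hexagon star circle triangle.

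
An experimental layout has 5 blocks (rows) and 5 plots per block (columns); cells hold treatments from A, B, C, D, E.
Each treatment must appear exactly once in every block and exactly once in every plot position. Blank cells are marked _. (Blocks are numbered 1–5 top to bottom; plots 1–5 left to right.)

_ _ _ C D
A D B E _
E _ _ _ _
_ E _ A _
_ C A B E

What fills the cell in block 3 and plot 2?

B

Block 1, plot 1: block 1 has {C, D} and plot 1 has {A, E}, leaving only B.
Block 1, plot 2: block 1 has {B, C, D} and plot 2 has {C, D, E}, leaving only A.
Block 3 already has {E} and plot 2 already has {A, C, D, E}, so block 3, plot 2 must be B.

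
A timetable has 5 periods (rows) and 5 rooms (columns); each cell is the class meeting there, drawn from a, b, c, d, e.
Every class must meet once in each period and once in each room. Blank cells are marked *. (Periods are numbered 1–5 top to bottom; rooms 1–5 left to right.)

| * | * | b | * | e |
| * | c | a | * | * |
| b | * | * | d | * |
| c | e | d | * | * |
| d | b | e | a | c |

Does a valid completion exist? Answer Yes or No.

Period 1, room 1: period 1 has {b, e} and room 1 has {b, c, d}, so it must be a.
Period 1, room 2: period 1 has {a, b, e} and room 2 has {b, c, e}, so it must be d.
Period 1, room 4: period 1 has {a, b, d, e} and room 4 has {a, d}, so it must be c.
Period 2, room 1: period 2 has {a, c} and room 1 has {a, b, c, d}, so it must be e.
Period 2, room 4: period 2 has {a, c, e} and room 4 has {a, c, d}, so it must be b.
Now period 4, room 4: period 4 together with room 4 already contain {a, b, c, d, e} — every symbol — so nothing can go there. The grid has no valid completion.

No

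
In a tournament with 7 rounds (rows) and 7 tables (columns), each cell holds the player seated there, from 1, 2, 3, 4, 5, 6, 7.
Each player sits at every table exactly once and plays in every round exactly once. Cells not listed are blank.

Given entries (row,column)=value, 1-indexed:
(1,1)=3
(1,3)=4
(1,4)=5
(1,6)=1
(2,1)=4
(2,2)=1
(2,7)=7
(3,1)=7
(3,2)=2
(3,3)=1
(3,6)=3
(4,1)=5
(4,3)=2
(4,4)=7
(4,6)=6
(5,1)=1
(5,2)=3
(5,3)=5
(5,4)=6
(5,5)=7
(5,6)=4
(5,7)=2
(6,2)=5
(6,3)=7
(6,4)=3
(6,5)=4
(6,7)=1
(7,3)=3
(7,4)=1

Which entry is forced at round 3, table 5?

6

Round 1, table 7: round 1 has {1, 3, 4, 5} and table 7 has {1, 2, 7}, leaving only 6.
Round 1, table 2: round 1 has {1, 3, 4, 5, 6} and table 2 has {1, 2, 3, 5}, leaving only 7.
Round 1, table 5: round 1 has {1, 3, 4, 5, 6, 7} and table 5 has {4, 7}, leaving only 2.
Round 2, table 3: round 2 has {1, 4, 7} and table 3 has {1, 2, 3, 4, 5, 7}, leaving only 6.
Round 2, table 4: round 2 has {1, 4, 6, 7} and table 4 has {1, 3, 5, 6, 7}, leaving only 2.
Round 2, table 6: round 2 has {1, 2, 4, 6, 7} and table 6 has {1, 3, 4, 6}, leaving only 5.
Round 2, table 5: round 2 has {1, 2, 4, 5, 6, 7} and table 5 has {2, 4, 7}, leaving only 3.
Round 3, table 4: round 3 has {1, 2, 3, 7} and table 4 has {1, 2, 3, 5, 6, 7}, leaving only 4.
Round 3, table 7: round 3 has {1, 2, 3, 4, 7} and table 7 has {1, 2, 6, 7}, leaving only 5.
Round 3 already has {1, 2, 3, 4, 5, 7} and table 5 already has {2, 3, 4, 7}, so round 3, table 5 must be 6.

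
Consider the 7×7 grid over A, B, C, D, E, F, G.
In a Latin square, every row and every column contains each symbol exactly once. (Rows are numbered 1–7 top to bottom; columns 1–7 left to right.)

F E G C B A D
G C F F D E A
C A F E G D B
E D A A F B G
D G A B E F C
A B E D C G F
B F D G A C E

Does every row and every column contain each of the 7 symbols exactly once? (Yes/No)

No

Row 2 contains F twice (at columns 3 and 4); row 4 is also not a permutation.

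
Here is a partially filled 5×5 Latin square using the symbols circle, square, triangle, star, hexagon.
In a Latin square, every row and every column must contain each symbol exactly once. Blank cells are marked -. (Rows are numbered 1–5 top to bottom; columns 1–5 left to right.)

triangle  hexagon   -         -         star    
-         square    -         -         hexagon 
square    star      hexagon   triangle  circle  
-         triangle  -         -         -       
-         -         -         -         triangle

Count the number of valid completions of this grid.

Row 1, column 3: eliminating its row and column leaves {circle, square}.
Row 1, column 4: eliminating its row and column leaves {circle, square}.
Row 2, column 1: eliminating its row and column leaves {circle, star}.
Row 2, column 3: eliminating its row and column leaves {circle, triangle, star}.
Row 2, column 4: eliminating its row and column leaves {circle, star}.
Row 4, column 1: eliminating its row and column leaves {circle, star, hexagon}.
Row 4, column 3: eliminating its row and column leaves {circle, square, star}.
Row 4, column 4: eliminating its row and column leaves {circle, square, star, hexagon}.
Row 4, column 5: eliminating its row and column leaves {square}.
Row 5, column 1: eliminating its row and column leaves {circle, star, hexagon}.
Row 5, column 2: eliminating its row and column leaves {circle}.
Row 5, column 3: eliminating its row and column leaves {circle, square, star}.
Row 5, column 4: eliminating its row and column leaves {circle, square, star, hexagon}.
Enumerating the assignments across these blanks that avoid any row or column repeat gives 3 completions.

3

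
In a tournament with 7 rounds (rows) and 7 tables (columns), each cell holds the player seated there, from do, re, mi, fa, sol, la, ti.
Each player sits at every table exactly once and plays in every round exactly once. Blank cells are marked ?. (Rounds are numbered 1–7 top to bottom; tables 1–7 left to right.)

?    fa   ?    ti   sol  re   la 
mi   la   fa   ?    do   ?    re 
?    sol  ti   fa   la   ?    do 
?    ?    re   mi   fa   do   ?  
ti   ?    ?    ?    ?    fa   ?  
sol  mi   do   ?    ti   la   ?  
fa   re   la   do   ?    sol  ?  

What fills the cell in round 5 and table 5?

re

Round 1, table 1: round 1 has {re, fa, sol, la, ti} and table 1 has {mi, fa, sol, ti}, leaving only do.
Round 1, table 3: round 1 has {do, re, fa, sol, la, ti} and table 3 has {do, re, fa, la, ti}, leaving only mi.
Round 2, table 4: round 2 has {do, re, mi, fa, la} and table 4 has {do, mi, fa, ti}, leaving only sol.
Round 2, table 6: round 2 has {do, re, mi, fa, sol, la} and table 6 has {do, re, fa, sol, la}, leaving only ti.
Round 3, table 1: round 3 has {do, fa, sol, la, ti} and table 1 has {do, mi, fa, sol, ti}, leaving only re.
Round 3, table 6: round 3 has {do, re, fa, sol, la, ti} and table 6 has {do, re, fa, sol, la, ti}, leaving only mi.
Round 4, table 1: round 4 has {do, re, mi, fa} and table 1 has {do, re, mi, fa, sol, ti}, leaving only la.
Round 4, table 2: round 4 has {do, re, mi, fa, la} and table 2 has {re, mi, fa, sol, la}, leaving only ti.
Round 4, table 7: round 4 has {do, re, mi, fa, la, ti} and table 7 has {do, re, la}, leaving only sol.
Round 5, table 2: round 5 has {fa, ti} and table 2 has {re, mi, fa, sol, la, ti}, leaving only do.
Round 5, table 3: round 5 has {do, fa, ti} and table 3 has {do, re, mi, fa, la, ti}, leaving only sol.
Round 5, table 7: round 5 has {do, fa, sol, ti} and table 7 has {do, re, sol, la}, leaving only mi.
Round 5 already has {do, mi, fa, sol, ti} and table 5 already has {do, fa, sol, la, ti}, so round 5, table 5 must be re.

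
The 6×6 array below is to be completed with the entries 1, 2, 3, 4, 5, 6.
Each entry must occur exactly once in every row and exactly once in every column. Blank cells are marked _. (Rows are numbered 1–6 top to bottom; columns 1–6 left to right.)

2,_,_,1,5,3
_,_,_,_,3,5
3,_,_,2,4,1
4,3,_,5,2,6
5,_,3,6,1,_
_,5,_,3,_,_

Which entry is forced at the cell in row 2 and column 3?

Row 2, column 4: row 2 has {3, 5} and column 4 has {1, 2, 3, 5, 6}, leaving only 4.
Row 3, column 2: row 3 has {1, 2, 3, 4} and column 2 has {3, 5}, leaving only 6.
Row 1, column 2: row 1 has {1, 2, 3, 5} and column 2 has {3, 5, 6}, leaving only 4.
Row 1, column 3: row 1 has {1, 2, 3, 4, 5} and column 3 has {3}, leaving only 6.
Row 3, column 3: row 3 has {1, 2, 3, 4, 6} and column 3 has {3, 6}, leaving only 5.
Row 4, column 3: row 4 has {2, 3, 4, 5, 6} and column 3 has {3, 5, 6}, leaving only 1.
Row 2 already has {3, 4, 5} and column 3 already has {1, 3, 5, 6}, so row 2, column 3 must be 2.

2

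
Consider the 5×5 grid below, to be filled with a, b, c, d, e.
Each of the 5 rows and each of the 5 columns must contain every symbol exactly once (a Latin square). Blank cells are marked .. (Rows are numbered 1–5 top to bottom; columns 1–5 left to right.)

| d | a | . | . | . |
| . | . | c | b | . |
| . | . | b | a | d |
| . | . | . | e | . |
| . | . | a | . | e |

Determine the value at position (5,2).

Row 1, column 3: row 1 has {a, d} and column 3 has {a, b, c}, leaving only e.
Row 1, column 4: row 1 has {a, d, e} and column 4 has {a, b, e}, leaving only c.
Row 1, column 5: row 1 has {a, c, d, e} and column 5 has {d, e}, leaving only b.
Row 2, column 5: row 2 has {b, c} and column 5 has {b, d, e}, leaving only a.
Row 2, column 1: row 2 has {a, b, c} and column 1 has {d}, leaving only e.
Row 2, column 2: row 2 has {a, b, c, e} and column 2 has {a}, leaving only d.
Row 3, column 1: row 3 has {a, b, d} and column 1 has {d, e}, leaving only c.
Row 3, column 2: row 3 has {a, b, c, d} and column 2 has {a, d}, leaving only e.
Row 4, column 3: row 4 has {e} and column 3 has {a, b, c, e}, leaving only d.
Row 4, column 5: row 4 has {d, e} and column 5 has {a, b, d, e}, leaving only c.
Row 4, column 2: row 4 has {c, d, e} and column 2 has {a, d, e}, leaving only b.
Row 5 already has {a, e} and column 2 already has {a, b, d, e}, so row 5, column 2 must be c.

c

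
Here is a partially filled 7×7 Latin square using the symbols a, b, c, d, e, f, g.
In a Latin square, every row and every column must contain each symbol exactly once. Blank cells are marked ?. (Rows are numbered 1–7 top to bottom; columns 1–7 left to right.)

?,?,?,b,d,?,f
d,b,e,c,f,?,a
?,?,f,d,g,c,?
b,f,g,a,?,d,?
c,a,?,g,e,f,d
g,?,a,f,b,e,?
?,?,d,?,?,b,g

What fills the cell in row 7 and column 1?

Row 1, column 3: row 1 has {b, d, f} and column 3 has {a, d, e, f, g}, leaving only c.
Row 2, column 6: row 2 has {a, b, c, d, e, f} and column 6 has {b, c, d, e, f}, leaving only g.
Row 1, column 6: row 1 has {b, c, d, f} and column 6 has {b, c, d, e, f, g}, leaving only a.
Row 1, column 1: row 1 has {a, b, c, d, f} and column 1 has {b, c, d, g}, leaving only e.
Row 1, column 2: row 1 has {a, b, c, d, e, f} and column 2 has {a, b, f}, leaving only g.
Row 3, column 1: row 3 has {c, d, f, g} and column 1 has {b, c, d, e, g}, leaving only a.
Row 7 already has {b, d, g} and column 1 already has {a, b, c, d, e, g}, so row 7, column 1 must be f.

f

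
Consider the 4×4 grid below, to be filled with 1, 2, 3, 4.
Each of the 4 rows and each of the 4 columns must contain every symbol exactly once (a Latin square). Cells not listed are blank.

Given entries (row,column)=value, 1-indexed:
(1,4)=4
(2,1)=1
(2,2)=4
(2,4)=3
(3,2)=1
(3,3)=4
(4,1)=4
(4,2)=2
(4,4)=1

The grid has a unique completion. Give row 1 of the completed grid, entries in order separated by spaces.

Row 1, column 2: row 1 has {4} and column 2 has {1, 2, 4}, leaving only 3.
Row 1, column 1: row 1 has {3, 4} and column 1 has {1, 4}, leaving only 2.
Row 1, column 3: row 1 has {2, 3, 4} and column 3 has {4}, leaving only 1.
So row 1 reads: 2 3 1 4.

2 3 1 4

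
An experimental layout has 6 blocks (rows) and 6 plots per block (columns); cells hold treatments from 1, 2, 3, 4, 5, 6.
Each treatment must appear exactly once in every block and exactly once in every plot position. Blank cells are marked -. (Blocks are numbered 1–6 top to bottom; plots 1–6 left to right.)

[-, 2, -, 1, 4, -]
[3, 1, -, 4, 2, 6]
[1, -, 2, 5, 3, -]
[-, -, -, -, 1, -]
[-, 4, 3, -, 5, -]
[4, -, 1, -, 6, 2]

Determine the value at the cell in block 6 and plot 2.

5

Block 2, plot 3: block 2 has {1, 2, 3, 4, 6} and plot 3 has {1, 2, 3}, leaving only 5.
Block 1, plot 3: block 1 has {1, 2, 4} and plot 3 has {1, 2, 3, 5}, leaving only 6.
Block 1, plot 1: block 1 has {1, 2, 4, 6} and plot 1 has {1, 3, 4}, leaving only 5.
Block 1, plot 6: block 1 has {1, 2, 4, 5, 6} and plot 6 has {2, 6}, leaving only 3.
Block 3, plot 2: block 3 has {1, 2, 3, 5} and plot 2 has {1, 2, 4}, leaving only 6.
Block 3, plot 6: block 3 has {1, 2, 3, 5, 6} and plot 6 has {2, 3, 6}, leaving only 4.
Block 4, plot 3: block 4 has {1} and plot 3 has {1, 2, 3, 5, 6}, leaving only 4.
Block 4, plot 6: block 4 has {1, 4} and plot 6 has {2, 3, 4, 6}, leaving only 5.
Block 4, plot 2: block 4 has {1, 4, 5} and plot 2 has {1, 2, 4, 6}, leaving only 3.
Block 6 already has {1, 2, 4, 6} and plot 2 already has {1, 2, 3, 4, 6}, so block 6, plot 2 must be 5.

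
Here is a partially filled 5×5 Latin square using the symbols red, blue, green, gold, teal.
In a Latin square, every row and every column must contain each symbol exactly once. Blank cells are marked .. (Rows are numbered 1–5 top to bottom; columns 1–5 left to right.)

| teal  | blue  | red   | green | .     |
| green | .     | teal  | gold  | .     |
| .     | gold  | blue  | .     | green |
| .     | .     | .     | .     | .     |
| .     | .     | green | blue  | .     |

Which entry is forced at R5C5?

red

Row 1, column 5: row 1 has {red, blue, green, teal} and column 5 has {green}, leaving only gold.
Row 2, column 2: row 2 has {green, gold, teal} and column 2 has {blue, gold}, leaving only red.
Row 2, column 5: row 2 has {red, green, gold, teal} and column 5 has {green, gold}, leaving only blue.
Row 3, column 1: row 3 has {blue, green, gold} and column 1 has {green, teal}, leaving only red.
Row 3, column 4: row 3 has {red, blue, green, gold} and column 4 has {blue, green, gold}, leaving only teal.
Row 4, column 3: row 4 has {} and column 3 has {red, blue, green, teal}, leaving only gold.
Row 4, column 1: row 4 has {gold} and column 1 has {red, green, teal}, leaving only blue.
Row 4, column 4: row 4 has {blue, gold} and column 4 has {blue, green, gold, teal}, leaving only red.
Row 4, column 5: row 4 has {red, blue, gold} and column 5 has {blue, green, gold}, leaving only teal.
Row 5 already has {blue, green} and column 5 already has {blue, green, gold, teal}, so row 5, column 5 must be red.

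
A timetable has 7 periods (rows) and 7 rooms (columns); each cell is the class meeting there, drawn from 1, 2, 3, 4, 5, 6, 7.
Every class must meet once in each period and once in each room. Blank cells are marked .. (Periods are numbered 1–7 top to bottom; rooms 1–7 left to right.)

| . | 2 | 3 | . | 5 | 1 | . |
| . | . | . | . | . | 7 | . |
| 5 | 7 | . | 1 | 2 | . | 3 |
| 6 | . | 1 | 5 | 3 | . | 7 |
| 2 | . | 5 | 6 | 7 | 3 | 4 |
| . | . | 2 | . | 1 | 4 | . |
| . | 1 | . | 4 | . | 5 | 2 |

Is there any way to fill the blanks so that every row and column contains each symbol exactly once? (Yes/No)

No

Period 5, room 2: period 5 together with room 2 already contain {1, 2, 3, 4, 5, 6, 7} — every symbol — so nothing can go there. The grid has no valid completion.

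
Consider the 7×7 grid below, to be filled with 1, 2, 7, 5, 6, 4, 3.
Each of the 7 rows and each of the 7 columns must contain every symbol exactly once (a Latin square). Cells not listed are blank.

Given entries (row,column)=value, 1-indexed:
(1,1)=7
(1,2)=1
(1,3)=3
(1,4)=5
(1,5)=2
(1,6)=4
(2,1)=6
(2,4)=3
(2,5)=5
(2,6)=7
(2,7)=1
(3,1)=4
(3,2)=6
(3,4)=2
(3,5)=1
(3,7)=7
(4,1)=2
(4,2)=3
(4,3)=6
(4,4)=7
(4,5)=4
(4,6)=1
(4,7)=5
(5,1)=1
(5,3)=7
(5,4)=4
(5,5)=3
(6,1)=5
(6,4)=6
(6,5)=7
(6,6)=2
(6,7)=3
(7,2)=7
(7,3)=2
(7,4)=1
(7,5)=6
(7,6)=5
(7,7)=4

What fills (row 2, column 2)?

Row 1, column 7: row 1 has {1, 2, 7, 5, 4, 3} and column 7 has {1, 7, 5, 4, 3}, leaving only 6.
Row 2, column 3: row 2 has {1, 7, 5, 6, 3} and column 3 has {2, 7, 6, 3}, leaving only 4.
Row 2 already has {1, 7, 5, 6, 4, 3} and column 2 already has {1, 7, 6, 3}, so row 2, column 2 must be 2.

2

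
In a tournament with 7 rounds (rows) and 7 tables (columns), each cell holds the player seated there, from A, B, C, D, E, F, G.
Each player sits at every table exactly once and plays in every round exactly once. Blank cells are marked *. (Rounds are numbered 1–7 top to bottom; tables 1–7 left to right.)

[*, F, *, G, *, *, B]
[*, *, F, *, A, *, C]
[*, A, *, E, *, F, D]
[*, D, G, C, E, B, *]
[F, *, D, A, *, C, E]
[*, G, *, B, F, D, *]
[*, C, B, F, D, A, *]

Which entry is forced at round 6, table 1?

C

Round 1, table 5: round 1 has {B, F, G} and table 5 has {A, D, E, F}, leaving only C.
Round 1, table 6: round 1 has {B, C, F, G} and table 6 has {A, B, C, D, F}, leaving only E.
Round 1, table 3: round 1 has {B, C, E, F, G} and table 3 has {B, D, F, G}, leaving only A.
Round 1, table 1: round 1 has {A, B, C, E, F, G} and table 1 has {F}, leaving only D.
Round 2, table 4: round 2 has {A, C, F} and table 4 has {A, B, C, E, F, G}, leaving only D.
Round 2, table 6: round 2 has {A, C, D, F} and table 6 has {A, B, C, D, E, F}, leaving only G.
Round 3, table 3: round 3 has {A, D, E, F} and table 3 has {A, B, D, F, G}, leaving only C.
Round 4, table 1: round 4 has {B, C, D, E, G} and table 1 has {D, F}, leaving only A.
Round 4, table 7: round 4 has {A, B, C, D, E, G} and table 7 has {B, C, D, E}, leaving only F.
Round 5, table 2: round 5 has {A, C, D, E, F} and table 2 has {A, C, D, F, G}, leaving only B.
Round 2, table 2: round 2 has {A, C, D, F, G} and table 2 has {A, B, C, D, F, G}, leaving only E.
Round 2, table 1: round 2 has {A, C, D, E, F, G} and table 1 has {A, D, F}, leaving only B.
Round 3, table 1: round 3 has {A, C, D, E, F} and table 1 has {A, B, D, F}, leaving only G.
Round 3, table 5: round 3 has {A, C, D, E, F, G} and table 5 has {A, C, D, E, F}, leaving only B.
Round 5, table 5: round 5 has {A, B, C, D, E, F} and table 5 has {A, B, C, D, E, F}, leaving only G.
Round 6, table 3: round 6 has {B, D, F, G} and table 3 has {A, B, C, D, F, G}, leaving only E.
Round 6 already has {B, D, E, F, G} and table 1 already has {A, B, D, F, G}, so round 6, table 1 must be C.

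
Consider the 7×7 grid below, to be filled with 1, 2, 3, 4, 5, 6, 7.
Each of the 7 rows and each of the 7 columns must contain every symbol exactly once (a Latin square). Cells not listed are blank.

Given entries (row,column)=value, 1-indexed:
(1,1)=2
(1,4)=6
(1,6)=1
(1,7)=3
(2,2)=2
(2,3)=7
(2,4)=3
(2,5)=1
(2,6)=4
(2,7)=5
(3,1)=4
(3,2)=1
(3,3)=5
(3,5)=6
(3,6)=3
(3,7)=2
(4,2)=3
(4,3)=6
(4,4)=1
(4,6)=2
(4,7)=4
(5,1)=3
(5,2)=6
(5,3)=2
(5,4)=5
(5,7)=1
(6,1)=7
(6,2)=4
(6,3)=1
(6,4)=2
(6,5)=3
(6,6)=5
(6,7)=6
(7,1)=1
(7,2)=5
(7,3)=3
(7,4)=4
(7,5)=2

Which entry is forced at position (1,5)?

5

Row 1, column 2: row 1 has {1, 2, 3, 6} and column 2 has {1, 2, 3, 4, 5, 6}, leaving only 7.
Row 1, column 3: row 1 has {1, 2, 3, 6, 7} and column 3 has {1, 2, 3, 5, 6, 7}, leaving only 4.
Row 1 already has {1, 2, 3, 4, 6, 7} and column 5 already has {1, 2, 3, 6}, so row 1, column 5 must be 5.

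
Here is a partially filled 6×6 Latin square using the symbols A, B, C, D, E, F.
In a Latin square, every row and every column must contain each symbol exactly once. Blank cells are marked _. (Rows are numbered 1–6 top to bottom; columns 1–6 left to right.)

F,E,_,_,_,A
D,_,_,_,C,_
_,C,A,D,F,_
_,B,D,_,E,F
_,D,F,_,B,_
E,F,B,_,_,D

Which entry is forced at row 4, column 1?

Row 1, column 3: row 1 has {A, E, F} and column 3 has {A, B, D, F}, leaving only C.
Row 1, column 4: row 1 has {A, C, E, F} and column 4 has {D}, leaving only B.
Row 1, column 5: row 1 has {A, B, C, E, F} and column 5 has {B, C, E, F}, leaving only D.
Row 2, column 2: row 2 has {C, D} and column 2 has {B, C, D, E, F}, leaving only A.
Row 2, column 3: row 2 has {A, C, D} and column 3 has {A, B, C, D, F}, leaving only E.
Row 2, column 4: row 2 has {A, C, D, E} and column 4 has {B, D}, leaving only F.
Row 2, column 6: row 2 has {A, C, D, E, F} and column 6 has {A, D, F}, leaving only B.
Row 3, column 1: row 3 has {A, C, D, F} and column 1 has {D, E, F}, leaving only B.
Row 3, column 6: row 3 has {A, B, C, D, F} and column 6 has {A, B, D, F}, leaving only E.
Row 5, column 6: row 5 has {B, D, F} and column 6 has {A, B, D, E, F}, leaving only C.
Row 5, column 1: row 5 has {B, C, D, F} and column 1 has {B, D, E, F}, leaving only A.
Row 4 already has {B, D, E, F} and column 1 already has {A, B, D, E, F}, so row 4, column 1 must be C.

C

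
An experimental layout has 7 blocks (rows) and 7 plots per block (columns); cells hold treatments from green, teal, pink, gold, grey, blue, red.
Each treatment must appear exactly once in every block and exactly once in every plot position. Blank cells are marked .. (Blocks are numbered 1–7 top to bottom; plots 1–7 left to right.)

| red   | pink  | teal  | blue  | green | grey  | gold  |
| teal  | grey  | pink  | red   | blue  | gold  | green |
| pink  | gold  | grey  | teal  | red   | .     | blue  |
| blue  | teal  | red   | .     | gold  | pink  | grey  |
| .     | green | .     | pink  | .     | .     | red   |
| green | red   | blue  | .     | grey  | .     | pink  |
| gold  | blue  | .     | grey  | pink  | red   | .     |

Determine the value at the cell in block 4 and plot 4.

green

Block 4 already has {teal, pink, gold, grey, blue, red} and plot 4 already has {teal, pink, grey, blue, red}, so block 4, plot 4 must be green.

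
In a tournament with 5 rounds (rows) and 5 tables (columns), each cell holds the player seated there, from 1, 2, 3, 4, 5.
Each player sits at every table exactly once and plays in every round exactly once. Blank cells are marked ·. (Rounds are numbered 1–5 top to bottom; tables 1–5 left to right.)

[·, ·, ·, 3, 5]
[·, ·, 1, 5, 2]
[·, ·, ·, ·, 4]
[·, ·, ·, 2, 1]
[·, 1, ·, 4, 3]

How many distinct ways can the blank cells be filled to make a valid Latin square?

6

Round 1, table 1: eliminating its round and table leaves {1, 2, 4}.
Round 1, table 2: eliminating its round and table leaves {2, 4}.
Round 1, table 3: eliminating its round and table leaves {2, 4}.
Round 2, table 1: eliminating its round and table leaves {3, 4}.
Round 2, table 2: eliminating its round and table leaves {3, 4}.
Round 3, table 1: eliminating its round and table leaves {1, 2, 3, 5}.
Round 3, table 2: eliminating its round and table leaves {2, 3, 5}.
Round 3, table 3: eliminating its round and table leaves {2, 3, 5}.
Round 3, table 4: eliminating its round and table leaves {1}.
Round 4, table 1: eliminating its round and table leaves {3, 4, 5}.
Round 4, table 2: eliminating its round and table leaves {3, 4, 5}.
Round 4, table 3: eliminating its round and table leaves {3, 4, 5}.
Round 5, table 1: eliminating its round and table leaves {2, 5}.
Round 5, table 3: eliminating its round and table leaves {2, 5}.
Enumerating the assignments across these blanks that avoid any round or table repeat gives 6 completions.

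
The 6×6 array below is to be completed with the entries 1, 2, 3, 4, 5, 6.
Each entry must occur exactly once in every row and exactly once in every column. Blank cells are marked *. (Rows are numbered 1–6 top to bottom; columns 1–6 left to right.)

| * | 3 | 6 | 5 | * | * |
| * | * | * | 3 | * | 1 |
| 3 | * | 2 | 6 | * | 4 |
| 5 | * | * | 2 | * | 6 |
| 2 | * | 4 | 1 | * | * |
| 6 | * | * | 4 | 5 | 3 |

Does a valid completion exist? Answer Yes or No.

No

Row 1, column 6: row 1 has {3, 5, 6} and column 6 has {1, 3, 4, 6}, so it must be 2.
Row 2, column 1: row 2 has {1, 3} and column 1 has {2, 3, 5, 6}, so it must be 4.
Row 1, column 1: row 1 has {2, 3, 5, 6} and column 1 has {2, 3, 4, 5, 6}, so it must be 1.
Row 1, column 5: row 1 has {1, 2, 3, 5, 6} and column 5 has {5}, so it must be 4.
Row 2, column 3: row 2 has {1, 3, 4} and column 3 has {2, 4, 6}, so it must be 5.
Row 3, column 5: row 3 has {2, 3, 4, 6} and column 5 has {4, 5}, so it must be 1.
Row 3, column 2: row 3 has {1, 2, 3, 4, 6} and column 2 has {3}, so it must be 5.
Row 4, column 5: row 4 has {2, 5, 6} and column 5 has {1, 4, 5}, so it must be 3.
Row 4, column 3: row 4 has {2, 3, 5, 6} and column 3 has {2, 4, 5, 6}, so it must be 1.
Now row 6, column 3: row 6 together with column 3 already contain {1, 2, 3, 4, 5, 6} — every symbol — so nothing can go there. The grid has no valid completion.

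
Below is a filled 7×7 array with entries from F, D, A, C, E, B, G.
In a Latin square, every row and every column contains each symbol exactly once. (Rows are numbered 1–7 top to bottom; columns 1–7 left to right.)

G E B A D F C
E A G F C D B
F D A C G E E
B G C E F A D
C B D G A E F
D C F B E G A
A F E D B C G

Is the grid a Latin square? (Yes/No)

No

Row 3 contains E twice (at columns 6 and 7), so it is not a permutation.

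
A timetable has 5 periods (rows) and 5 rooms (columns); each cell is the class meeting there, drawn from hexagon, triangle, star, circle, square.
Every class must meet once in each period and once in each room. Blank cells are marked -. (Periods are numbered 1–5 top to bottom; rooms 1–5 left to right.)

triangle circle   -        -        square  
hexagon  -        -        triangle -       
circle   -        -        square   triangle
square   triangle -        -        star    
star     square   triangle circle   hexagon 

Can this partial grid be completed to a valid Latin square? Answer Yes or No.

No period or room among the givens repeats a symbol, and propagating forced cells runs into no contradiction.
One valid completion exists (for instance, triangle circle hexagon star square / hexagon star square triangle circle / circle hexagon star square triangle / square triangle circle hexagon star / star square triangle circle hexagon).

Yes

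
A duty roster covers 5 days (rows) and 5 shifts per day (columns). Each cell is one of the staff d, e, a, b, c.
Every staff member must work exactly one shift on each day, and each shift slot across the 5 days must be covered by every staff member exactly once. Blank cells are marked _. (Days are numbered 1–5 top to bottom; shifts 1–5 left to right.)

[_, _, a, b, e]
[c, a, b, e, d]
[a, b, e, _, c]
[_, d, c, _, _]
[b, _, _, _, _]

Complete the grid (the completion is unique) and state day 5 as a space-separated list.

b e d c a

Day 5, shift 3: day 5 has {b} and shift 3 has {e, a, b, c}, leaving only d.
Day 5, shift 5: day 5 has {d, b} and shift 5 has {d, e, c}, leaving only a.
Day 5, shift 4: day 5 has {d, a, b} and shift 4 has {e, b}, leaving only c.
Day 5, shift 2: day 5 has {d, a, b, c} and shift 2 has {d, a, b}, leaving only e.
So day 5 reads: b e d c a.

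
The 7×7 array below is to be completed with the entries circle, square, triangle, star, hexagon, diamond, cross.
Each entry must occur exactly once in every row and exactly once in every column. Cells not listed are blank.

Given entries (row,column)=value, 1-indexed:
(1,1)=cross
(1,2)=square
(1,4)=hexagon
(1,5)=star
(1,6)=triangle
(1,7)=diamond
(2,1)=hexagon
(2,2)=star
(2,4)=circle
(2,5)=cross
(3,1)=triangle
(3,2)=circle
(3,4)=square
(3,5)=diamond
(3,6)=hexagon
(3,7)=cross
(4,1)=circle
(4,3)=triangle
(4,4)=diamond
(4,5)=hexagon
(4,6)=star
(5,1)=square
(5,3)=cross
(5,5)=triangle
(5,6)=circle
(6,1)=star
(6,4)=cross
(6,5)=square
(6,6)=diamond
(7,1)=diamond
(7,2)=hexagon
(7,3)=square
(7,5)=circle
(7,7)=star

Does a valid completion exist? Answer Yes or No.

No row or column among the givens repeats a symbol, and propagating forced cells runs into no contradiction.
One valid completion exists (for instance, cross square circle hexagon star triangle diamond / hexagon star diamond circle cross square triangle / triangle circle star square diamond hexagon cross / circle cross triangle diamond hexagon star square / square diamond cross star triangle circle hexagon / star triangle hexagon cross square diamond circle / diamond hexagon square triangle circle cross star).

Yes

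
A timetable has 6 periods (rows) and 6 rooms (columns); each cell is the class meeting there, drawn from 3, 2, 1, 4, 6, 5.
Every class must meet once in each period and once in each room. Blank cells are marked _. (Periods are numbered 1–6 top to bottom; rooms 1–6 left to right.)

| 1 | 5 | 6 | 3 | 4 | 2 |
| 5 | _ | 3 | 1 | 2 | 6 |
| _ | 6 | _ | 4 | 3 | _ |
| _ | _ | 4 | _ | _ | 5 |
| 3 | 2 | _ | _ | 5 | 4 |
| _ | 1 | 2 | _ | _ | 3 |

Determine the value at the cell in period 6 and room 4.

5

Period 2, room 2: period 2 has {3, 2, 1, 6, 5} and room 2 has {2, 1, 6, 5}, leaving only 4.
Period 3, room 1: period 3 has {3, 4, 6} and room 1 has {3, 1, 5}, leaving only 2.
Period 3, room 6: period 3 has {3, 2, 4, 6} and room 6 has {3, 2, 4, 6, 5}, leaving only 1.
Period 3, room 3: period 3 has {3, 2, 1, 4, 6} and room 3 has {3, 2, 4, 6}, leaving only 5.
Period 4, room 1: period 4 has {4, 5} and room 1 has {3, 2, 1, 5}, leaving only 6.
Period 4, room 2: period 4 has {4, 6, 5} and room 2 has {2, 1, 4, 6, 5}, leaving only 3.
Period 4, room 4: period 4 has {3, 4, 6, 5} and room 4 has {3, 1, 4}, leaving only 2.
Period 4, room 5: period 4 has {3, 2, 4, 6, 5} and room 5 has {3, 2, 4, 5}, leaving only 1.
Period 5, room 3: period 5 has {3, 2, 4, 5} and room 3 has {3, 2, 4, 6, 5}, leaving only 1.
Period 5, room 4: period 5 has {3, 2, 1, 4, 5} and room 4 has {3, 2, 1, 4}, leaving only 6.
Period 6 already has {3, 2, 1} and room 4 already has {3, 2, 1, 4, 6}, so period 6, room 4 must be 5.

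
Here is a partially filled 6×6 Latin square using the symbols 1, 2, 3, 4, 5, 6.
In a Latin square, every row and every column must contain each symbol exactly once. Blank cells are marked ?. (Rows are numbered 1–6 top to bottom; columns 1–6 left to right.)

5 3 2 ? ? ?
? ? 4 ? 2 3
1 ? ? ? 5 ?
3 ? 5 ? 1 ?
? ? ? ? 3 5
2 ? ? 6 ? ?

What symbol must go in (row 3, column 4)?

Row 2, column 1: row 2 has {2, 3, 4} and column 1 has {1, 2, 3, 5}, leaving only 6.
Row 5, column 1: row 5 has {3, 5} and column 1 has {1, 2, 3, 5, 6}, leaving only 4.
Row 6, column 5: row 6 has {2, 6} and column 5 has {1, 2, 3, 5}, leaving only 4.
Row 1, column 5: row 1 has {2, 3, 5} and column 5 has {1, 2, 3, 4, 5}, leaving only 6.
Row 6, column 6: row 6 has {2, 4, 6} and column 6 has {3, 5}, leaving only 1.
Row 1, column 6: row 1 has {2, 3, 5, 6} and column 6 has {1, 3, 5}, leaving only 4.
Row 1, column 4: row 1 has {2, 3, 4, 5, 6} and column 4 has {6}, leaving only 1.
Row 2, column 4: row 2 has {2, 3, 4, 6} and column 4 has {1, 6}, leaving only 5.
Row 2, column 2: row 2 has {2, 3, 4, 5, 6} and column 2 has {3}, leaving only 1.
Row 5, column 4: row 5 has {3, 4, 5} and column 4 has {1, 5, 6}, leaving only 2.
Row 4, column 4: row 4 has {1, 3, 5} and column 4 has {1, 2, 5, 6}, leaving only 4.
Row 3 already has {1, 5} and column 4 already has {1, 2, 4, 5, 6}, so row 3, column 4 must be 3.

3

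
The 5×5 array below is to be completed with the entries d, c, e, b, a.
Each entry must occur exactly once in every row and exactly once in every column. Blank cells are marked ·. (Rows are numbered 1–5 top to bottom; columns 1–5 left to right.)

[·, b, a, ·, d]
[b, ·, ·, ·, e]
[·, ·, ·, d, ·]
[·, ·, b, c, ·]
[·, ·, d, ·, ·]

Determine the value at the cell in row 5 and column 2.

Row 1, column 4: row 1 has {d, b, a} and column 4 has {d, c}, leaving only e.
Row 1, column 1: row 1 has {d, e, b, a} and column 1 has {b}, leaving only c.
Row 2, column 3: row 2 has {e, b} and column 3 has {d, b, a}, leaving only c.
Row 2, column 4: row 2 has {c, e, b} and column 4 has {d, c, e}, leaving only a.
Row 2, column 2: row 2 has {c, e, b, a} and column 2 has {b}, leaving only d.
Row 3, column 3: row 3 has {d} and column 3 has {d, c, b, a}, leaving only e.
Row 3, column 1: row 3 has {d, e} and column 1 has {c, b}, leaving only a.
Row 3, column 2: row 3 has {d, e, a} and column 2 has {d, b}, leaving only c.
Row 3, column 5: row 3 has {d, c, e, a} and column 5 has {d, e}, leaving only b.
Row 4, column 5: row 4 has {c, b} and column 5 has {d, e, b}, leaving only a.
Row 4, column 2: row 4 has {c, b, a} and column 2 has {d, c, b}, leaving only e.
Row 5 already has {d} and column 2 already has {d, c, e, b}, so row 5, column 2 must be a.

a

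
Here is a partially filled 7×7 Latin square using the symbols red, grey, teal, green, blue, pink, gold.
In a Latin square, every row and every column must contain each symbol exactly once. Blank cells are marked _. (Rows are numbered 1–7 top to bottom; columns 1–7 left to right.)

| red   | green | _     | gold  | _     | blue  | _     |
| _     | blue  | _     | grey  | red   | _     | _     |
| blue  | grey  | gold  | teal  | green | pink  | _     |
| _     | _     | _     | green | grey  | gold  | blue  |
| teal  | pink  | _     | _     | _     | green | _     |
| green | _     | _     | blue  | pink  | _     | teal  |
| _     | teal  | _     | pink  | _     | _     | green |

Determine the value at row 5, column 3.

Row 1, column 5: row 1 has {red, green, blue, gold} and column 5 has {red, grey, green, pink}, leaving only teal.
Row 2, column 6: row 2 has {red, grey, blue} and column 6 has {green, blue, pink, gold}, leaving only teal.
Row 3, column 7: row 3 has {grey, teal, green, blue, pink, gold} and column 7 has {teal, green, blue}, leaving only red.
Row 4, column 1: row 4 has {grey, green, blue, gold} and column 1 has {red, teal, green, blue}, leaving only pink.
Row 2, column 1: row 2 has {red, grey, teal, blue} and column 1 has {red, teal, green, blue, pink}, leaving only gold.
Row 2, column 7: row 2 has {red, grey, teal, blue, gold} and column 7 has {red, teal, green, blue}, leaving only pink.
Row 1, column 7: row 1 has {red, teal, green, blue, gold} and column 7 has {red, teal, green, blue, pink}, leaving only grey.
Row 1, column 3: row 1 has {red, grey, teal, green, blue, gold} and column 3 has {gold}, leaving only pink.
Row 2, column 3: row 2 has {red, grey, teal, blue, pink, gold} and column 3 has {pink, gold}, leaving only green.
Row 4, column 2: row 4 has {grey, green, blue, pink, gold} and column 2 has {grey, teal, green, blue, pink}, leaving only red.
Row 4, column 3: row 4 has {red, grey, green, blue, pink, gold} and column 3 has {green, pink, gold}, leaving only teal.
Row 5, column 4: row 5 has {teal, green, pink} and column 4 has {grey, teal, green, blue, pink, gold}, leaving only red.
Row 5, column 7: row 5 has {red, teal, green, pink} and column 7 has {red, grey, teal, green, blue, pink}, leaving only gold.
Row 5, column 5: row 5 has {red, teal, green, pink, gold} and column 5 has {red, grey, teal, green, pink}, leaving only blue.
Row 5 already has {red, teal, green, blue, pink, gold} and column 3 already has {teal, green, pink, gold}, so row 5, column 3 must be grey.

grey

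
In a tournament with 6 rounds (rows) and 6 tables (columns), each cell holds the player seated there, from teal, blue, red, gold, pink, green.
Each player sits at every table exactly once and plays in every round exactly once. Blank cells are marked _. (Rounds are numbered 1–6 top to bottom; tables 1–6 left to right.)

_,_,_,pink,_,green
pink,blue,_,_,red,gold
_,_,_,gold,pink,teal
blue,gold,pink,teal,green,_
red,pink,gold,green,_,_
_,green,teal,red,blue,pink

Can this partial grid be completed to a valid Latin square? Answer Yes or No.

Round 2, table 4: round 2 together with table 4 already contain {teal, blue, red, gold, pink, green} — every symbol — so nothing can go there. The grid has no valid completion.

No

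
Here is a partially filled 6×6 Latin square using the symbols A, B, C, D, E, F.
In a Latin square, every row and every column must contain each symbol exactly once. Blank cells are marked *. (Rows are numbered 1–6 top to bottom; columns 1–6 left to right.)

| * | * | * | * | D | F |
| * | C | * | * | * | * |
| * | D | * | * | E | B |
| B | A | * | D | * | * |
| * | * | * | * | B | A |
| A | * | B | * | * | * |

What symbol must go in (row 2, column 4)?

B

Row 2, column 4 is narrowed to {A, B, E, F}.
If it were A, then row 6, column 5 would be left with no valid symbol.
If it were E, then row 2, column 5 would be left with no valid symbol.
If it were F, propagating the remaining blanks reaches a contradiction.
So row 2, column 4 must be B.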